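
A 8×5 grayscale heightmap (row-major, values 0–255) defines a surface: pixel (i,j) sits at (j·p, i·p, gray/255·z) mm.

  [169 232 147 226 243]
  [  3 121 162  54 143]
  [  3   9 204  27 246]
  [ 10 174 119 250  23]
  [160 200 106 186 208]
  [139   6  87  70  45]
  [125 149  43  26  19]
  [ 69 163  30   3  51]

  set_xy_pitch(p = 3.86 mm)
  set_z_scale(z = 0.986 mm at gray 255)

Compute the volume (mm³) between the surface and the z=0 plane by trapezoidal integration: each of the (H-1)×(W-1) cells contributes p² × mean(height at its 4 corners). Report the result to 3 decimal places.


height_mm = gray/255 × 0.986; cell vol = 3.86² × mean(4 corners)
unit = 3.86² × 0.986 / (4×255) = 0.0144029 mm³ per gray-sum
row 0: Σ corner-gray over 4 cells = 2442  → 35.1720
row 1: Σ corner-gray over 4 cells = 1549  → 22.3102
row 2: Σ corner-gray over 4 cells = 1848  → 26.6166
row 3: Σ corner-gray over 4 cells = 2471  → 35.5897
row 4: Σ corner-gray over 4 cells = 1862  → 26.8183
row 5: Σ corner-gray over 4 cells = 1090  → 15.6992
row 6: Σ corner-gray over 4 cells = 1092  → 15.7280
Σ rows: total corner-gray = 12354  → 177.9340 mm³

177.934


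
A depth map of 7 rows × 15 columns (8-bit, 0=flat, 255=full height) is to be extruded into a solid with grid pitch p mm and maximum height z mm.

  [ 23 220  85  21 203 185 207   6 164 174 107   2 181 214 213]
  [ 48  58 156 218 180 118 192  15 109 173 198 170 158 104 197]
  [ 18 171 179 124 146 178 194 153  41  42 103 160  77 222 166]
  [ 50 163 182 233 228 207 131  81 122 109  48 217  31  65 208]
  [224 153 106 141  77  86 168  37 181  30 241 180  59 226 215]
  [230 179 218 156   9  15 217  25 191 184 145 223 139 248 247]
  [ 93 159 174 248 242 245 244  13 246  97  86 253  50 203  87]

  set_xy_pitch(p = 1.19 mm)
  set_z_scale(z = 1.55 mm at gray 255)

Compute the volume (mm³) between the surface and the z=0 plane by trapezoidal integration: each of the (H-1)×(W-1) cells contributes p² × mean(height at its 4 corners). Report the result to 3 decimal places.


height_mm = gray/255 × 1.55; cell vol = 1.19² × mean(4 corners)
unit = 1.19² × 1.55 / (4×255) = 0.00215192 mm³ per gray-sum
row 0: Σ corner-gray over 14 cells = 7717  → 16.6063
row 1: Σ corner-gray over 14 cells = 7707  → 16.5848
row 2: Σ corner-gray over 14 cells = 7656  → 16.4751
row 3: Σ corner-gray over 14 cells = 7701  → 16.5719
row 4: Σ corner-gray over 14 cells = 8184  → 17.6113
row 5: Σ corner-gray over 14 cells = 9075  → 19.5286
Σ rows: total corner-gray = 48040  → 103.3781 mm³

103.378


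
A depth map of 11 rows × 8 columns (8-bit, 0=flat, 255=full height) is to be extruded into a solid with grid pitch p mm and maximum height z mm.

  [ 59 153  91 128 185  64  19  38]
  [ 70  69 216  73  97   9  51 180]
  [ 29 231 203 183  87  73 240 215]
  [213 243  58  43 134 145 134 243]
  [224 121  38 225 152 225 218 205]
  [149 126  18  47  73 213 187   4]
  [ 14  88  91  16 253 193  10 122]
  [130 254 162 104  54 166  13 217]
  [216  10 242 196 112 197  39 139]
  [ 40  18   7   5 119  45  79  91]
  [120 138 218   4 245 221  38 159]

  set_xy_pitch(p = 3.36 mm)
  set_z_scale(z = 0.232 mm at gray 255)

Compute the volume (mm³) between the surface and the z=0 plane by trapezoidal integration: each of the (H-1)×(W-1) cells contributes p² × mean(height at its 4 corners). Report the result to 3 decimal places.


87.322

height_mm = gray/255 × 0.232; cell vol = 3.36² × mean(4 corners)
unit = 3.36² × 0.232 / (4×255) = 0.00256783 mm³ per gray-sum
row 0: Σ corner-gray over 7 cells = 2657  → 6.8227
row 1: Σ corner-gray over 7 cells = 3558  → 9.1363
row 2: Σ corner-gray over 7 cells = 4248  → 10.9081
row 3: Σ corner-gray over 7 cells = 4357  → 11.1880
row 4: Σ corner-gray over 7 cells = 3868  → 9.9324
row 5: Σ corner-gray over 7 cells = 2919  → 7.4955
row 6: Σ corner-gray over 7 cells = 3291  → 8.4507
row 7: Σ corner-gray over 7 cells = 3800  → 9.7578
row 8: Σ corner-gray over 7 cells = 2624  → 6.7380
row 9: Σ corner-gray over 7 cells = 2684  → 6.8921
Σ rows: total corner-gray = 34006  → 87.3216 mm³


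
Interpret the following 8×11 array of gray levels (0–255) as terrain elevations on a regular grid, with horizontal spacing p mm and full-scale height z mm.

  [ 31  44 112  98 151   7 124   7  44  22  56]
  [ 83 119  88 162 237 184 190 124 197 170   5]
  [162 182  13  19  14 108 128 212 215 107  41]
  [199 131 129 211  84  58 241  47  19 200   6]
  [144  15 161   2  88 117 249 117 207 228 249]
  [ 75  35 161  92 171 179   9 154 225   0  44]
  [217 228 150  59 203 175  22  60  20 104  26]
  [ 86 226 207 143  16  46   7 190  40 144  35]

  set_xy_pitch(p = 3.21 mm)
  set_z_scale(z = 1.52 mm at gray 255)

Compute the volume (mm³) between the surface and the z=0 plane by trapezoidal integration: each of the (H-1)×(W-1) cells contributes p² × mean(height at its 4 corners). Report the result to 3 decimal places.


height_mm = gray/255 × 1.52; cell vol = 3.21² × mean(4 corners)
unit = 3.21² × 1.52 / (4×255) = 0.0153551 mm³ per gray-sum
row 0: Σ corner-gray over 10 cells = 4335  → 66.5645
row 1: Σ corner-gray over 10 cells = 5229  → 80.2920
row 2: Σ corner-gray over 10 cells = 4644  → 71.3092
row 3: Σ corner-gray over 10 cells = 5206  → 79.9388
row 4: Σ corner-gray over 10 cells = 4932  → 75.7315
row 5: Σ corner-gray over 10 cells = 4456  → 68.4225
row 6: Σ corner-gray over 10 cells = 4444  → 68.2382
Σ rows: total corner-gray = 33246  → 510.4966 mm³

510.497


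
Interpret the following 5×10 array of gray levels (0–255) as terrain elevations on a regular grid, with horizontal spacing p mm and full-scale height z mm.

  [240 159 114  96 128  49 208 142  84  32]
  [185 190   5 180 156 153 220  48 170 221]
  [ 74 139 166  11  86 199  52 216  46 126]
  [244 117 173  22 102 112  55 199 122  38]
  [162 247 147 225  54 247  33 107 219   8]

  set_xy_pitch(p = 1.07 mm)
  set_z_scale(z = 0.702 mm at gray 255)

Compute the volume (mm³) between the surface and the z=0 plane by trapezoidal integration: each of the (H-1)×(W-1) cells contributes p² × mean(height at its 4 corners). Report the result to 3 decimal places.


14.571

height_mm = gray/255 × 0.702; cell vol = 1.07² × mean(4 corners)
unit = 1.07² × 0.702 / (4×255) = 0.000787961 mm³ per gray-sum
row 0: Σ corner-gray over 9 cells = 4882  → 3.8468
row 1: Σ corner-gray over 9 cells = 4680  → 3.6877
row 2: Σ corner-gray over 9 cells = 4116  → 3.2432
row 3: Σ corner-gray over 9 cells = 4814  → 3.7932
Σ rows: total corner-gray = 18492  → 14.5710 mm³


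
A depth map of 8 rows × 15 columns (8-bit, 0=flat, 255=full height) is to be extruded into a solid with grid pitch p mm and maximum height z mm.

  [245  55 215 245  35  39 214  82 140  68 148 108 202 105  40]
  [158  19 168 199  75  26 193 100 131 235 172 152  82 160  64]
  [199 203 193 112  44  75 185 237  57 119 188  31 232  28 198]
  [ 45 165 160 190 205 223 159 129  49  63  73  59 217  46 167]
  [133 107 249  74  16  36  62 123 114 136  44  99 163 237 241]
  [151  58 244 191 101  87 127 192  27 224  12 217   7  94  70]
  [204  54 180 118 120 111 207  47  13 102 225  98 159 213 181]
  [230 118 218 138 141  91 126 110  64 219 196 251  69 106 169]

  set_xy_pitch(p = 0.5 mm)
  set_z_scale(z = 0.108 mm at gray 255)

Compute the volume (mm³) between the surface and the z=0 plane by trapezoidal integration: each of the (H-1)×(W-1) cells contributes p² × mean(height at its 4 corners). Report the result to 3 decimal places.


1.342

height_mm = gray/255 × 0.108; cell vol = 0.5² × mean(4 corners)
unit = 0.5² × 0.108 / (4×255) = 2.64706e-05 mm³ per gray-sum
row 0: Σ corner-gray over 14 cells = 7243  → 0.1917
row 1: Σ corner-gray over 14 cells = 7451  → 0.1972
row 2: Σ corner-gray over 14 cells = 7493  → 0.1983
row 3: Σ corner-gray over 14 cells = 6982  → 0.1848
row 4: Σ corner-gray over 14 cells = 6677  → 0.1767
row 5: Σ corner-gray over 14 cells = 7062  → 0.1869
row 6: Σ corner-gray over 14 cells = 7772  → 0.2057
Σ rows: total corner-gray = 50680  → 1.3415 mm³


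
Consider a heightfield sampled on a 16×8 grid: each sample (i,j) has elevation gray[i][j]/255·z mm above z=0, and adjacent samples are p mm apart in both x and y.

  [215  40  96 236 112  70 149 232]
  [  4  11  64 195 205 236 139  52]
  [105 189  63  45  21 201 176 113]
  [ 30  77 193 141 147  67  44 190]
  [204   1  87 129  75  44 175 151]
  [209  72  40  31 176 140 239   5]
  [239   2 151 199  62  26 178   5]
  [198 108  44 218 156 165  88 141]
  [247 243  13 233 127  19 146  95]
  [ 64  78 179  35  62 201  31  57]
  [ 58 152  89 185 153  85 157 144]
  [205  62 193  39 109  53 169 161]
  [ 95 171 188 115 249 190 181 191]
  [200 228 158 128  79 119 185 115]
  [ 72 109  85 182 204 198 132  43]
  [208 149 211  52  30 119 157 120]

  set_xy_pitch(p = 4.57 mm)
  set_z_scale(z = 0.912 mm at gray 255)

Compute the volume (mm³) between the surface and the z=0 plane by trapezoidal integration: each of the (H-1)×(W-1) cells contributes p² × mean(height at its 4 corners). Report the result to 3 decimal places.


981.090

height_mm = gray/255 × 0.912; cell vol = 4.57² × mean(4 corners)
unit = 4.57² × 0.912 / (4×255) = 0.0186736 mm³ per gray-sum
row 0: Σ corner-gray over 7 cells = 3609  → 67.3929
row 1: Σ corner-gray over 7 cells = 3364  → 62.8178
row 2: Σ corner-gray over 7 cells = 3166  → 59.1205
row 3: Σ corner-gray over 7 cells = 2935  → 54.8069
row 4: Σ corner-gray over 7 cells = 2987  → 55.7779
row 5: Σ corner-gray over 7 cells = 3090  → 57.7013
row 6: Σ corner-gray over 7 cells = 3377  → 63.0606
row 7: Σ corner-gray over 7 cells = 3801  → 70.9782
row 8: Σ corner-gray over 7 cells = 3197  → 59.6994
row 9: Σ corner-gray over 7 cells = 3137  → 58.5790
row 10: Σ corner-gray over 7 cells = 3460  → 64.6105
row 11: Σ corner-gray over 7 cells = 4090  → 76.3749
row 12: Σ corner-gray over 7 cells = 4583  → 85.5809
row 13: Σ corner-gray over 7 cells = 4044  → 75.5159
row 14: Σ corner-gray over 7 cells = 3699  → 69.0735
Σ rows: total corner-gray = 52539  → 981.0900 mm³


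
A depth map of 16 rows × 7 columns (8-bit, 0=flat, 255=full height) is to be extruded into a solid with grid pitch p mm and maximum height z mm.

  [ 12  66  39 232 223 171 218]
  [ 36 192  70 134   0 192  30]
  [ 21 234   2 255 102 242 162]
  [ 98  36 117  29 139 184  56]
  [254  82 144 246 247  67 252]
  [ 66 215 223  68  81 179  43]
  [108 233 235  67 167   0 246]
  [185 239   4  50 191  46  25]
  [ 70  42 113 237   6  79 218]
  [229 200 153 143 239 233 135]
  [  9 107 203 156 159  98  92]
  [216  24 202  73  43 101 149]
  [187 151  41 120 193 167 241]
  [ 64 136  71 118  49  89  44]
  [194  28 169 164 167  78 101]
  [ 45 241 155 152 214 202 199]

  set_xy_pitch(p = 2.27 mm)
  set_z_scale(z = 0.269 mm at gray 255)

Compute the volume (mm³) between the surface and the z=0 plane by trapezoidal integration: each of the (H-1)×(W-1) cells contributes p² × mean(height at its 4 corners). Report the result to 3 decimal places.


height_mm = gray/255 × 0.269; cell vol = 2.27² × mean(4 corners)
unit = 2.27² × 0.269 / (4×255) = 0.00135895 mm³ per gray-sum
row 0: Σ corner-gray over 6 cells = 2934  → 3.9872
row 1: Σ corner-gray over 6 cells = 3095  → 4.2060
row 2: Σ corner-gray over 6 cells = 3017  → 4.1000
row 3: Σ corner-gray over 6 cells = 3242  → 4.4057
row 4: Σ corner-gray over 6 cells = 3719  → 5.0539
row 5: Σ corner-gray over 6 cells = 3399  → 4.6191
row 6: Σ corner-gray over 6 cells = 3028  → 4.1149
row 7: Σ corner-gray over 6 cells = 2512  → 3.4137
row 8: Σ corner-gray over 6 cells = 3542  → 4.8134
row 9: Σ corner-gray over 6 cells = 3847  → 5.2279
row 10: Σ corner-gray over 6 cells = 2798  → 3.8023
row 11: Σ corner-gray over 6 cells = 3023  → 4.1081
row 12: Σ corner-gray over 6 cells = 2806  → 3.8132
row 13: Σ corner-gray over 6 cells = 2541  → 3.4531
row 14: Σ corner-gray over 6 cells = 3679  → 4.9996
Σ rows: total corner-gray = 47182  → 64.1180 mm³

64.118


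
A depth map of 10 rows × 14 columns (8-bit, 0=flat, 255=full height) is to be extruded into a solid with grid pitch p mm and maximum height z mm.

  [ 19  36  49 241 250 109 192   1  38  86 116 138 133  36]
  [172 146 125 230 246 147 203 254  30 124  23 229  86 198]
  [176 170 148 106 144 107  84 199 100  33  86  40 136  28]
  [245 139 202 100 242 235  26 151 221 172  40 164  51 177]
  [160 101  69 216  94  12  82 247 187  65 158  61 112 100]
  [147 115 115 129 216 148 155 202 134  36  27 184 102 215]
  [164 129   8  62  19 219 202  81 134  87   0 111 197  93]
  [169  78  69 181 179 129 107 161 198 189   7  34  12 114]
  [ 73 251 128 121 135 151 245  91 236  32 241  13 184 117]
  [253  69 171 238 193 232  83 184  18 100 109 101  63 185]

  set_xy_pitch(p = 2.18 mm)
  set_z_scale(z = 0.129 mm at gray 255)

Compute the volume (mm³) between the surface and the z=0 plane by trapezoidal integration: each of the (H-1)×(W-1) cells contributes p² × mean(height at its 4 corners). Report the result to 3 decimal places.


height_mm = gray/255 × 0.129; cell vol = 2.18² × mean(4 corners)
unit = 2.18² × 0.129 / (4×255) = 0.000601039 mm³ per gray-sum
row 0: Σ corner-gray over 13 cells = 6889  → 4.1406
row 1: Σ corner-gray over 13 cells = 6966  → 4.1868
row 2: Σ corner-gray over 13 cells = 6818  → 4.0979
row 3: Σ corner-gray over 13 cells = 6976  → 4.1928
row 4: Σ corner-gray over 13 cells = 6556  → 3.9404
row 5: Σ corner-gray over 13 cells = 6243  → 3.7523
row 6: Σ corner-gray over 13 cells = 5726  → 3.4415
row 7: Σ corner-gray over 13 cells = 6817  → 4.0973
row 8: Σ corner-gray over 13 cells = 7406  → 4.4513
Σ rows: total corner-gray = 60397  → 36.3009 mm³

36.301


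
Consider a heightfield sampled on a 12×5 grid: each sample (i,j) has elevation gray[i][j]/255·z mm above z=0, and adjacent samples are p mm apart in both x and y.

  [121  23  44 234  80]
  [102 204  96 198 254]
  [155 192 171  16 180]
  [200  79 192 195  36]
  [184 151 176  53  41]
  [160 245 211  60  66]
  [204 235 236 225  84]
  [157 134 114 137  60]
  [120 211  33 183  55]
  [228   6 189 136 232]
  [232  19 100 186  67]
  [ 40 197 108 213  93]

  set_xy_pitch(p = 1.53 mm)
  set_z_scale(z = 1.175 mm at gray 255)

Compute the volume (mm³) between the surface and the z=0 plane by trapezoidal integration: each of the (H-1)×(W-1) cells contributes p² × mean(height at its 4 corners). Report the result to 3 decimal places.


67.788

height_mm = gray/255 × 1.175; cell vol = 1.53² × mean(4 corners)
unit = 1.53² × 1.175 / (4×255) = 0.00269663 mm³ per gray-sum
row 0: Σ corner-gray over 4 cells = 2155  → 5.8112
row 1: Σ corner-gray over 4 cells = 2445  → 6.5932
row 2: Σ corner-gray over 4 cells = 2261  → 6.0971
row 3: Σ corner-gray over 4 cells = 2153  → 5.8058
row 4: Σ corner-gray over 4 cells = 2243  → 6.0485
row 5: Σ corner-gray over 4 cells = 2938  → 7.9227
row 6: Σ corner-gray over 4 cells = 2667  → 7.1919
row 7: Σ corner-gray over 4 cells = 2016  → 5.4364
row 8: Σ corner-gray over 4 cells = 2151  → 5.8004
row 9: Σ corner-gray over 4 cells = 2031  → 5.4768
row 10: Σ corner-gray over 4 cells = 2078  → 5.6036
Σ rows: total corner-gray = 25138  → 67.7878 mm³


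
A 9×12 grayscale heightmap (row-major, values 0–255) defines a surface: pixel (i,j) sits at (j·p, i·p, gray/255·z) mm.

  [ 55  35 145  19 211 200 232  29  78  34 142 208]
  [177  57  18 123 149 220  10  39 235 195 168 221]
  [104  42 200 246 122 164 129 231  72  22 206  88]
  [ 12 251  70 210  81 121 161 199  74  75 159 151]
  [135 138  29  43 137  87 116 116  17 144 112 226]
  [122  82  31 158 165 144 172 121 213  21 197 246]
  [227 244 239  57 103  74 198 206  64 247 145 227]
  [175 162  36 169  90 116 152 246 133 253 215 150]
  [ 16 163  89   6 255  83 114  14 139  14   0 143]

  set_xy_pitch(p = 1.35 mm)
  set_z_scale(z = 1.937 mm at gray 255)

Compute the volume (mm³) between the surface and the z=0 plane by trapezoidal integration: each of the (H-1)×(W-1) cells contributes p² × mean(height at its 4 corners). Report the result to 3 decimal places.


height_mm = gray/255 × 1.937; cell vol = 1.35² × mean(4 corners)
unit = 1.35² × 1.937 / (4×255) = 0.00346096 mm³ per gray-sum
row 0: Σ corner-gray over 11 cells = 5339  → 18.4781
row 1: Σ corner-gray over 11 cells = 5886  → 20.3712
row 2: Σ corner-gray over 11 cells = 6025  → 20.8523
row 3: Σ corner-gray over 11 cells = 5204  → 18.0109
row 4: Σ corner-gray over 11 cells = 5215  → 18.0489
row 5: Σ corner-gray over 11 cells = 6584  → 22.7870
row 6: Σ corner-gray over 11 cells = 7077  → 24.4932
row 7: Σ corner-gray over 11 cells = 5382  → 18.6269
Σ rows: total corner-gray = 46712  → 161.6685 mm³

161.669


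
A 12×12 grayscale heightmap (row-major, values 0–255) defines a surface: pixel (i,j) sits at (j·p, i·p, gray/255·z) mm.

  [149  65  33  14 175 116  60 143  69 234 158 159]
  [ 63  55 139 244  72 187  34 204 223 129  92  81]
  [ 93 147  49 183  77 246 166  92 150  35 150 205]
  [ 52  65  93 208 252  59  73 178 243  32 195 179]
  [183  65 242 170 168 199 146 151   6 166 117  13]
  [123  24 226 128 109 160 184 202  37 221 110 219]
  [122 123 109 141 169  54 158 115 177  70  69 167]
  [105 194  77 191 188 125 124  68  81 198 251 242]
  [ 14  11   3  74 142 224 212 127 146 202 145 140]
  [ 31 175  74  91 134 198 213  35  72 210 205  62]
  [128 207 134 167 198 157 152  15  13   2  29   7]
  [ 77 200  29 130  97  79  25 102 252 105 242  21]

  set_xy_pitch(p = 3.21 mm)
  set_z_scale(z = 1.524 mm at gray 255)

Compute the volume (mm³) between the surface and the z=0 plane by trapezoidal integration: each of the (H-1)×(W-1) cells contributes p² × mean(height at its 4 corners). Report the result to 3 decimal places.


height_mm = gray/255 × 1.524; cell vol = 3.21² × mean(4 corners)
unit = 3.21² × 1.524 / (4×255) = 0.0153955 mm³ per gray-sum
row 0: Σ corner-gray over 11 cells = 5344  → 82.2738
row 1: Σ corner-gray over 11 cells = 5790  → 89.1402
row 2: Σ corner-gray over 11 cells = 5915  → 91.0646
row 3: Σ corner-gray over 11 cells = 6083  → 93.6511
row 4: Σ corner-gray over 11 cells = 6200  → 95.4523
row 5: Σ corner-gray over 11 cells = 5803  → 89.3403
row 6: Σ corner-gray over 11 cells = 6000  → 92.3732
row 7: Σ corner-gray over 11 cells = 6067  → 93.4047
row 8: Σ corner-gray over 11 cells = 5633  → 86.7231
row 9: Σ corner-gray over 11 cells = 5190  → 79.9028
row 10: Σ corner-gray over 11 cells = 4903  → 75.4843
Σ rows: total corner-gray = 62928  → 968.8104 mm³

968.810


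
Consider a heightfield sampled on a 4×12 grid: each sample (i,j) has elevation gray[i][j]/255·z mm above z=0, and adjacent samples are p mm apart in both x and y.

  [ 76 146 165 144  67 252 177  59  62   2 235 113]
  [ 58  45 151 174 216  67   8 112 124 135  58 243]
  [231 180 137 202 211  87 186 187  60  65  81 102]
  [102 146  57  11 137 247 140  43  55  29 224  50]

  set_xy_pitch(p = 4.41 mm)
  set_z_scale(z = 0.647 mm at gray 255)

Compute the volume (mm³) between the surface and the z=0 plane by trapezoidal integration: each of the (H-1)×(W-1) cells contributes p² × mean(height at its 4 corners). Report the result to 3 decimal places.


height_mm = gray/255 × 0.647; cell vol = 4.41² × mean(4 corners)
unit = 4.41² × 0.647 / (4×255) = 0.0123362 mm³ per gray-sum
row 0: Σ corner-gray over 11 cells = 5288  → 65.2338
row 1: Σ corner-gray over 11 cells = 5606  → 69.1567
row 2: Σ corner-gray over 11 cells = 5455  → 67.2940
Σ rows: total corner-gray = 16349  → 201.6845 mm³

201.684


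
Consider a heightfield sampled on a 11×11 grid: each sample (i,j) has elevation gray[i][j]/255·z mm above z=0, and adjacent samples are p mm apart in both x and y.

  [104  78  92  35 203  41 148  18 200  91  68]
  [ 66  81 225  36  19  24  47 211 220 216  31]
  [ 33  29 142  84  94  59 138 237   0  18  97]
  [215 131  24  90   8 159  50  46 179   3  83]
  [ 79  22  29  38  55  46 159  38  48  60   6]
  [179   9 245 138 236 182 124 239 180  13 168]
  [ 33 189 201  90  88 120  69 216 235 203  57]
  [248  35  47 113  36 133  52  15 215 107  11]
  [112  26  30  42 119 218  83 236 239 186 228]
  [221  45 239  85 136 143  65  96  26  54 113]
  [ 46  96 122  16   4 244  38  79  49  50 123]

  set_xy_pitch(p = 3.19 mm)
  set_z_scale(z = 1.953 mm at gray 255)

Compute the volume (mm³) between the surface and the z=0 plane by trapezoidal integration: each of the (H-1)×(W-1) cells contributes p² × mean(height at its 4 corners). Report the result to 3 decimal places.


821.475

height_mm = gray/255 × 1.953; cell vol = 3.19² × mean(4 corners)
unit = 3.19² × 1.953 / (4×255) = 0.0194842 mm³ per gray-sum
row 0: Σ corner-gray over 10 cells = 4239  → 82.5937
row 1: Σ corner-gray over 10 cells = 3987  → 77.6837
row 2: Σ corner-gray over 10 cells = 3410  → 66.4413
row 3: Σ corner-gray over 10 cells = 2753  → 53.6401
row 4: Σ corner-gray over 10 cells = 4154  → 80.9375
row 5: Σ corner-gray over 10 cells = 5991  → 116.7301
row 6: Σ corner-gray over 10 cells = 4677  → 91.1278
row 7: Σ corner-gray over 10 cells = 4463  → 86.9582
row 8: Σ corner-gray over 10 cells = 4810  → 93.7192
row 9: Σ corner-gray over 10 cells = 3677  → 71.6435
Σ rows: total corner-gray = 42161  → 821.4750 mm³


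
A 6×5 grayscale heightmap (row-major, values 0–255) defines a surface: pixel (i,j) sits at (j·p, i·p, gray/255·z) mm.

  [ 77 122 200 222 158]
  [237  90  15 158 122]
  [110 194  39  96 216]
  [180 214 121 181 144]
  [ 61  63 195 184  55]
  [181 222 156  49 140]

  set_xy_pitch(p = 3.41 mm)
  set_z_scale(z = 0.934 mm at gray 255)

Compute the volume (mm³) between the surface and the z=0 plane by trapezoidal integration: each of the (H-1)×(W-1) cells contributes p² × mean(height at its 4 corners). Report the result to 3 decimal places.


height_mm = gray/255 × 0.934; cell vol = 3.41² × mean(4 corners)
unit = 3.41² × 0.934 / (4×255) = 0.0106477 mm³ per gray-sum
row 0: Σ corner-gray over 4 cells = 2208  → 23.5101
row 1: Σ corner-gray over 4 cells = 1869  → 19.9005
row 2: Σ corner-gray over 4 cells = 2340  → 24.9156
row 3: Σ corner-gray over 4 cells = 2356  → 25.0860
row 4: Σ corner-gray over 4 cells = 2175  → 23.1587
Σ rows: total corner-gray = 10948  → 116.5709 mm³

116.571


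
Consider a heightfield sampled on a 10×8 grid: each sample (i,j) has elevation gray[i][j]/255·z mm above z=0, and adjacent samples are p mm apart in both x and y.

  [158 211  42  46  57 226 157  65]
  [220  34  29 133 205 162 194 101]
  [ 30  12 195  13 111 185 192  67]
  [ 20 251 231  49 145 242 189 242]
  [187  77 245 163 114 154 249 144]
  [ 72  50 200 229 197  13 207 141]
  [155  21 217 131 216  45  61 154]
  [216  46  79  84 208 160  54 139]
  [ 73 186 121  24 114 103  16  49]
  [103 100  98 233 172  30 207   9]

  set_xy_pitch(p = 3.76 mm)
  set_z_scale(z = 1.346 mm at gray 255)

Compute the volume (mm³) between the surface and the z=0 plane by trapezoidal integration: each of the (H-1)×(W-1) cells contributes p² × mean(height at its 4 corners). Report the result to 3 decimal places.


height_mm = gray/255 × 1.346; cell vol = 3.76² × mean(4 corners)
unit = 3.76² × 1.346 / (4×255) = 0.0186561 mm³ per gray-sum
row 0: Σ corner-gray over 7 cells = 3536  → 65.9679
row 1: Σ corner-gray over 7 cells = 3348  → 62.4606
row 2: Σ corner-gray over 7 cells = 3989  → 74.4191
row 3: Σ corner-gray over 7 cells = 4811  → 89.7544
row 4: Σ corner-gray over 7 cells = 4340  → 80.9674
row 5: Σ corner-gray over 7 cells = 3696  → 68.9529
row 6: Σ corner-gray over 7 cells = 3308  → 61.7143
row 7: Σ corner-gray over 7 cells = 2867  → 53.4870
row 8: Σ corner-gray over 7 cells = 3042  → 56.7518
Σ rows: total corner-gray = 32937  → 614.4756 mm³

614.476


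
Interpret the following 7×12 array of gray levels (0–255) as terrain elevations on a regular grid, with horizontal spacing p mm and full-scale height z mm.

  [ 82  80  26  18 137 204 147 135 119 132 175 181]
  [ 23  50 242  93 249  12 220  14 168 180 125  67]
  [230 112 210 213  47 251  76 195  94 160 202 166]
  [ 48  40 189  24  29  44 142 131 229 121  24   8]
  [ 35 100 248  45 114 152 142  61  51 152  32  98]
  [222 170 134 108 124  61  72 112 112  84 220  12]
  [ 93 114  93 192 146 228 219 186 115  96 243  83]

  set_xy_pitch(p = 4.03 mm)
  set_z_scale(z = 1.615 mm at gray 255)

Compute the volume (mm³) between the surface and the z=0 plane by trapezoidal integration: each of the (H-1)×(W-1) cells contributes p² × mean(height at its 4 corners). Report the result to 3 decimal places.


height_mm = gray/255 × 1.615; cell vol = 4.03² × mean(4 corners)
unit = 4.03² × 1.615 / (4×255) = 0.0257148 mm³ per gray-sum
row 0: Σ corner-gray over 11 cells = 5405  → 138.9883
row 1: Σ corner-gray over 11 cells = 6312  → 162.3116
row 2: Σ corner-gray over 11 cells = 5518  → 141.8940
row 3: Σ corner-gray over 11 cells = 4329  → 111.3192
row 4: Σ corner-gray over 11 cells = 4955  → 127.4166
row 5: Σ corner-gray over 11 cells = 6068  → 156.0372
Σ rows: total corner-gray = 32587  → 837.9668 mm³

837.967


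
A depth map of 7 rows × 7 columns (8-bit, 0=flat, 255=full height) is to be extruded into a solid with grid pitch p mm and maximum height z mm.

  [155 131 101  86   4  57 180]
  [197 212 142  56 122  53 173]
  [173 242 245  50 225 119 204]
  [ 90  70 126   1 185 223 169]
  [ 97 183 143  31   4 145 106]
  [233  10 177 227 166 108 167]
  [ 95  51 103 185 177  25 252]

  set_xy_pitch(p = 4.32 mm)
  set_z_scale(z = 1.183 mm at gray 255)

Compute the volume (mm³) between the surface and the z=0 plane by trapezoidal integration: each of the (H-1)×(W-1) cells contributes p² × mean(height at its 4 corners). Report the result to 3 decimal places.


height_mm = gray/255 × 1.183; cell vol = 4.32² × mean(4 corners)
unit = 4.32² × 1.183 / (4×255) = 0.0216447 mm³ per gray-sum
row 0: Σ corner-gray over 6 cells = 2633  → 56.9906
row 1: Σ corner-gray over 6 cells = 3679  → 79.6309
row 2: Σ corner-gray over 6 cells = 3608  → 78.0942
row 3: Σ corner-gray over 6 cells = 2684  → 58.0944
row 4: Σ corner-gray over 6 cells = 2991  → 64.7394
row 5: Σ corner-gray over 6 cells = 3205  → 69.3713
Σ rows: total corner-gray = 18800  → 406.9208 mm³

406.921


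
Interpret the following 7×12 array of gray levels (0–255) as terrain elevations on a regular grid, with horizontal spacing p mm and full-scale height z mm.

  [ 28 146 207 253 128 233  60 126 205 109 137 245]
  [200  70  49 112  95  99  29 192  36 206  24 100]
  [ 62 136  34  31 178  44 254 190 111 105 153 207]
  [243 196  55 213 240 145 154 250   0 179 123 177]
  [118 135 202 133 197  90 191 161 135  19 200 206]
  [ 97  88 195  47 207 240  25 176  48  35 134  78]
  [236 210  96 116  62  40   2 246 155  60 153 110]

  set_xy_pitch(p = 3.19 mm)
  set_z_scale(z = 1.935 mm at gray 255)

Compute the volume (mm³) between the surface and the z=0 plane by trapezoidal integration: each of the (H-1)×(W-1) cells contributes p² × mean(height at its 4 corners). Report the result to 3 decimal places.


666.532

height_mm = gray/255 × 1.935; cell vol = 3.19² × mean(4 corners)
unit = 3.19² × 1.935 / (4×255) = 0.0193047 mm³ per gray-sum
row 0: Σ corner-gray over 11 cells = 5605  → 108.2026
row 1: Σ corner-gray over 11 cells = 4865  → 93.9172
row 2: Σ corner-gray over 11 cells = 6271  → 121.0595
row 3: Σ corner-gray over 11 cells = 6780  → 130.8856
row 4: Σ corner-gray over 11 cells = 5815  → 112.2566
row 5: Σ corner-gray over 11 cells = 5191  → 100.2105
Σ rows: total corner-gray = 34527  → 666.5320 mm³


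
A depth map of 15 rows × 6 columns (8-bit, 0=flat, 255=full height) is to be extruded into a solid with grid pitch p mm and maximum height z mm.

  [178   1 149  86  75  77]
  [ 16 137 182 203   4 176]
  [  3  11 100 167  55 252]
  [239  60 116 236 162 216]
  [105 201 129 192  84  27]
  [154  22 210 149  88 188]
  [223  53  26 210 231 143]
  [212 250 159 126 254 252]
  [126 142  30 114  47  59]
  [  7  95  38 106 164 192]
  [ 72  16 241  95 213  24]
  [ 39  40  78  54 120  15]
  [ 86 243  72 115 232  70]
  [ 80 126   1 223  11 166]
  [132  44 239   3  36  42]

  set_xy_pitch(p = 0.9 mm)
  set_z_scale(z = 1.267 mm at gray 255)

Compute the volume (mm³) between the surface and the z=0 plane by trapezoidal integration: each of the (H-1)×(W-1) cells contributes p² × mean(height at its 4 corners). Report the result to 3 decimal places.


height_mm = gray/255 × 1.267; cell vol = 0.9² × mean(4 corners)
unit = 0.9² × 1.267 / (4×255) = 0.00100615 mm³ per gray-sum
row 0: Σ corner-gray over 5 cells = 2121  → 2.1340
row 1: Σ corner-gray over 5 cells = 2165  → 2.1783
row 2: Σ corner-gray over 5 cells = 2524  → 2.5395
row 3: Σ corner-gray over 5 cells = 2947  → 2.9651
row 4: Σ corner-gray over 5 cells = 2624  → 2.6401
row 5: Σ corner-gray over 5 cells = 2686  → 2.7025
row 6: Σ corner-gray over 5 cells = 3448  → 3.4692
row 7: Σ corner-gray over 5 cells = 2893  → 2.9108
row 8: Σ corner-gray over 5 cells = 1856  → 1.8674
row 9: Σ corner-gray over 5 cells = 2231  → 2.2447
row 10: Σ corner-gray over 5 cells = 1864  → 1.8755
row 11: Σ corner-gray over 5 cells = 2118  → 2.1310
row 12: Σ corner-gray over 5 cells = 2448  → 2.4630
row 13: Σ corner-gray over 5 cells = 1786  → 1.7970
Σ rows: total corner-gray = 33711  → 33.9182 mm³

33.918


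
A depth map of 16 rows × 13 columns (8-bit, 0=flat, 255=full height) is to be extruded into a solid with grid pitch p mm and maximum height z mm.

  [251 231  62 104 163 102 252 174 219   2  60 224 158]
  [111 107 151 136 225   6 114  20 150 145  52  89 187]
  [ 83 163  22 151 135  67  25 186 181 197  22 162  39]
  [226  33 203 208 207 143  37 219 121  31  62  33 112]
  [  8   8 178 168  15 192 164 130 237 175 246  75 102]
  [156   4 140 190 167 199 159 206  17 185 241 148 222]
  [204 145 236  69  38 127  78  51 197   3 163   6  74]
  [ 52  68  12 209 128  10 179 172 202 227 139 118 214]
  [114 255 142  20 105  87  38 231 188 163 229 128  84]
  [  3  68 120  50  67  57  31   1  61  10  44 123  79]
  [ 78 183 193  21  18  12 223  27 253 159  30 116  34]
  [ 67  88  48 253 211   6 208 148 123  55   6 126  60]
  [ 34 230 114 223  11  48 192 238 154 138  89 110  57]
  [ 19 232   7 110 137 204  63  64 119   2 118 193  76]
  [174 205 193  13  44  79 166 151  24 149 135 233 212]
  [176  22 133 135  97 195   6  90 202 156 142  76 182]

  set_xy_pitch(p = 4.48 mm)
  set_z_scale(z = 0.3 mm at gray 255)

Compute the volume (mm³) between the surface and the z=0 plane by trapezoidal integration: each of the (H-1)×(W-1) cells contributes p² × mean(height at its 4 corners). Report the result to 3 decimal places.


height_mm = gray/255 × 0.3; cell vol = 4.48² × mean(4 corners)
unit = 4.48² × 0.3 / (4×255) = 0.00590306 mm³ per gray-sum
row 0: Σ corner-gray over 12 cells = 6283  → 37.0889
row 1: Σ corner-gray over 12 cells = 5432  → 32.0654
row 2: Σ corner-gray over 12 cells = 5676  → 33.5058
row 3: Σ corner-gray over 12 cells = 6218  → 36.7052
row 4: Σ corner-gray over 12 cells = 6976  → 41.1797
row 5: Σ corner-gray over 12 cells = 6194  → 36.5635
row 6: Σ corner-gray over 12 cells = 5698  → 33.6356
row 7: Σ corner-gray over 12 cells = 6564  → 38.7477
row 8: Σ corner-gray over 12 cells = 4716  → 27.8388
row 9: Σ corner-gray over 12 cells = 3928  → 23.1872
row 10: Σ corner-gray over 12 cells = 5253  → 31.0088
row 11: Σ corner-gray over 12 cells = 5856  → 34.5683
row 12: Σ corner-gray over 12 cells = 5778  → 34.1079
row 13: Σ corner-gray over 12 cells = 5763  → 34.0193
row 14: Σ corner-gray over 12 cells = 6036  → 35.6309
Σ rows: total corner-gray = 86371  → 509.8531 mm³

509.853


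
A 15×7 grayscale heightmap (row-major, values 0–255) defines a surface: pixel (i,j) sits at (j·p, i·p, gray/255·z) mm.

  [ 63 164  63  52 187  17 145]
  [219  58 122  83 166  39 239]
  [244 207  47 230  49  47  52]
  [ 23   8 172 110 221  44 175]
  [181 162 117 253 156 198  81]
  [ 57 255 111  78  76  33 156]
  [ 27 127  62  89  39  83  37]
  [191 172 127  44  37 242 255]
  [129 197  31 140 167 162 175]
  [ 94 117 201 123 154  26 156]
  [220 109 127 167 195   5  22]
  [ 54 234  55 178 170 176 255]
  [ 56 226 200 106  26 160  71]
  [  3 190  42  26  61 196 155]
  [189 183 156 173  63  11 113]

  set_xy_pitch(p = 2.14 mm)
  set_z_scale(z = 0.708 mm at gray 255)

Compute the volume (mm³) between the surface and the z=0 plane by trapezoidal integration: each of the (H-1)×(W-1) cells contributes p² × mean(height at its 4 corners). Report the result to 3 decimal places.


height_mm = gray/255 × 0.708; cell vol = 2.14² × mean(4 corners)
unit = 2.14² × 0.708 / (4×255) = 0.00317878 mm³ per gray-sum
row 0: Σ corner-gray over 6 cells = 2568  → 8.1631
row 1: Σ corner-gray over 6 cells = 2850  → 9.0595
row 2: Σ corner-gray over 6 cells = 2764  → 8.7862
row 3: Σ corner-gray over 6 cells = 3342  → 10.6235
row 4: Σ corner-gray over 6 cells = 3353  → 10.6585
row 5: Σ corner-gray over 6 cells = 2183  → 6.9393
row 6: Σ corner-gray over 6 cells = 2554  → 8.1186
row 7: Σ corner-gray over 6 cells = 3388  → 10.7697
row 8: Σ corner-gray over 6 cells = 3190  → 10.1403
row 9: Σ corner-gray over 6 cells = 2940  → 9.3456
row 10: Σ corner-gray over 6 cells = 3383  → 10.7538
row 11: Σ corner-gray over 6 cells = 3498  → 11.1194
row 12: Σ corner-gray over 6 cells = 2751  → 8.7448
row 13: Σ corner-gray over 6 cells = 2662  → 8.4619
Σ rows: total corner-gray = 41426  → 131.6842 mm³

131.684


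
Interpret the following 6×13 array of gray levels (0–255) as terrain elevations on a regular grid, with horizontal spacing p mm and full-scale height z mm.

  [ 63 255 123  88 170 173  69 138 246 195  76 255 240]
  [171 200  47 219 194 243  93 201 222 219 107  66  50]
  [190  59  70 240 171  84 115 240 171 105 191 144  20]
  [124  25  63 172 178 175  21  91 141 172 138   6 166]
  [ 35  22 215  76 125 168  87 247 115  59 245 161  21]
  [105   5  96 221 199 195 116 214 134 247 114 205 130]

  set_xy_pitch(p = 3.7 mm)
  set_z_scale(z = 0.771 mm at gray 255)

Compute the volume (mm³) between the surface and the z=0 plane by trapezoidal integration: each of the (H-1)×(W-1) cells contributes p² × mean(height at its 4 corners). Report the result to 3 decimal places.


347.404

height_mm = gray/255 × 0.771; cell vol = 3.7² × mean(4 corners)
unit = 3.7² × 0.771 / (4×255) = 0.010348 mm³ per gray-sum
row 0: Σ corner-gray over 12 cells = 7722  → 79.9075
row 1: Σ corner-gray over 12 cells = 7233  → 74.8473
row 2: Σ corner-gray over 12 cells = 6044  → 62.5435
row 3: Σ corner-gray over 12 cells = 5750  → 59.5012
row 4: Σ corner-gray over 12 cells = 6823  → 70.6046
Σ rows: total corner-gray = 33572  → 347.4040 mm³


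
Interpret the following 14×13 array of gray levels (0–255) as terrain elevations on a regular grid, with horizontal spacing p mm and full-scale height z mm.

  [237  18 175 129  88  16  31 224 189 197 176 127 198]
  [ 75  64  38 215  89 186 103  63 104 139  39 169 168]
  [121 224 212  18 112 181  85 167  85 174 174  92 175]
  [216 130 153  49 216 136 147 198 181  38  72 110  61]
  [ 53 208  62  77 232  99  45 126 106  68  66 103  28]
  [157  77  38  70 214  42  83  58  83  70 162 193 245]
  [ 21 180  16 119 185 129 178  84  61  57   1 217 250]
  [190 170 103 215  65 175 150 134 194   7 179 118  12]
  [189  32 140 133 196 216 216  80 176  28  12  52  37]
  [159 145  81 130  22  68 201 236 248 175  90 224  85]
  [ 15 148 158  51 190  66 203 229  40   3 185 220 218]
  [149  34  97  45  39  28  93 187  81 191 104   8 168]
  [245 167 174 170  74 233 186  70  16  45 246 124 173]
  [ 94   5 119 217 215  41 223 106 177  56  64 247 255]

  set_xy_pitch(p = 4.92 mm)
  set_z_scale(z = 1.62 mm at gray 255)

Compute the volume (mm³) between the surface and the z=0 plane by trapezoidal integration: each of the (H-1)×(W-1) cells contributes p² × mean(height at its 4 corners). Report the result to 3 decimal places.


height_mm = gray/255 × 1.62; cell vol = 4.92² × mean(4 corners)
unit = 4.92² × 1.62 / (4×255) = 0.0384455 mm³ per gray-sum
row 0: Σ corner-gray over 12 cells = 5836  → 224.3677
row 1: Σ corner-gray over 12 cells = 6005  → 230.8650
row 2: Σ corner-gray over 12 cells = 6481  → 249.1650
row 3: Σ corner-gray over 12 cells = 5602  → 215.3715
row 4: Σ corner-gray over 12 cells = 5047  → 194.0342
row 5: Σ corner-gray over 12 cells = 5307  → 204.0300
row 6: Σ corner-gray over 12 cells = 5947  → 228.6351
row 7: Σ corner-gray over 12 cells = 6010  → 231.0572
row 8: Σ corner-gray over 12 cells = 6272  → 241.1299
row 9: Σ corner-gray over 12 cells = 6703  → 257.6999
row 10: Σ corner-gray over 12 cells = 5350  → 205.6832
row 11: Σ corner-gray over 12 cells = 5559  → 213.7183
row 12: Σ corner-gray over 12 cells = 6717  → 258.2381
Σ rows: total corner-gray = 76836  → 2953.9953 mm³

2953.995


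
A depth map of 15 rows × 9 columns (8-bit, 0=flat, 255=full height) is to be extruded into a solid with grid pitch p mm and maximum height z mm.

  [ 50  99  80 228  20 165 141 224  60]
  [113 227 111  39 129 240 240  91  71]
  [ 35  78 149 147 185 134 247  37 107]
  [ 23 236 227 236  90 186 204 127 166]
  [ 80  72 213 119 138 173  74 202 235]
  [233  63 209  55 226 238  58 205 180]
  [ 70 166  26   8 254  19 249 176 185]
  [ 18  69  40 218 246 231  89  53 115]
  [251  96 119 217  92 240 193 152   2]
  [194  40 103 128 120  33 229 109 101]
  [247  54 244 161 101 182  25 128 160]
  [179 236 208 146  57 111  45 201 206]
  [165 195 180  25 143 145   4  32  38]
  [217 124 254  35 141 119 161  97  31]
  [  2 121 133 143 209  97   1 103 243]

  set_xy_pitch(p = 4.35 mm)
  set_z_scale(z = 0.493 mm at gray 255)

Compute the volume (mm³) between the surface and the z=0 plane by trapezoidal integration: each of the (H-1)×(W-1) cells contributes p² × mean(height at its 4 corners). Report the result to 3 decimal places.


561.767

height_mm = gray/255 × 0.493; cell vol = 4.35² × mean(4 corners)
unit = 4.35² × 0.493 / (4×255) = 0.00914587 mm³ per gray-sum
row 0: Σ corner-gray over 8 cells = 4362  → 39.8943
row 1: Σ corner-gray over 8 cells = 4434  → 40.5528
row 2: Σ corner-gray over 8 cells = 4897  → 44.7873
row 3: Σ corner-gray over 8 cells = 5098  → 46.6257
row 4: Σ corner-gray over 8 cells = 4818  → 44.0648
row 5: Σ corner-gray over 8 cells = 4572  → 41.8149
row 6: Σ corner-gray over 8 cells = 4076  → 37.2786
row 7: Σ corner-gray over 8 cells = 4496  → 41.1199
row 8: Σ corner-gray over 8 cells = 4290  → 39.2358
row 9: Σ corner-gray over 8 cells = 4016  → 36.7298
row 10: Σ corner-gray over 8 cells = 4590  → 41.9796
row 11: Σ corner-gray over 8 cells = 4044  → 36.9859
row 12: Σ corner-gray over 8 cells = 3761  → 34.3976
row 13: Σ corner-gray over 8 cells = 3969  → 36.3000
Σ rows: total corner-gray = 61423  → 561.7671 mm³


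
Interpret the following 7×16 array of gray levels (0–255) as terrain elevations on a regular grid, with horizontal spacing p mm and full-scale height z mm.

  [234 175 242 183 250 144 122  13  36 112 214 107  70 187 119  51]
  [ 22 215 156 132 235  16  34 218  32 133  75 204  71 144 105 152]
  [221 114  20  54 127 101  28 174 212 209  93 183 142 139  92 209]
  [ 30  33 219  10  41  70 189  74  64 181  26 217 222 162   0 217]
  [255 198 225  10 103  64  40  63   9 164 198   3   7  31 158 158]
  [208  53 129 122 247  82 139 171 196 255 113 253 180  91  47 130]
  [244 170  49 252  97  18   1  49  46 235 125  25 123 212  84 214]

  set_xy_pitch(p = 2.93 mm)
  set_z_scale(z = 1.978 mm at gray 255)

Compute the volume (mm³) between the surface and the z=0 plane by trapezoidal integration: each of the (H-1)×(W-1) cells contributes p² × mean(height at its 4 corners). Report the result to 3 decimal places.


734.758

height_mm = gray/255 × 1.978; cell vol = 2.93² × mean(4 corners)
unit = 2.93² × 1.978 / (4×255) = 0.016648 mm³ per gray-sum
row 0: Σ corner-gray over 15 cells = 7947  → 132.3014
row 1: Σ corner-gray over 15 cells = 7520  → 125.1928
row 2: Σ corner-gray over 15 cells = 7069  → 117.6845
row 3: Σ corner-gray over 15 cells = 6222  → 103.5837
row 4: Σ corner-gray over 15 cells = 7453  → 124.0773
row 5: Σ corner-gray over 15 cells = 7924  → 131.9185
Σ rows: total corner-gray = 44135  → 734.7583 mm³
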